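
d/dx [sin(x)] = cos(x)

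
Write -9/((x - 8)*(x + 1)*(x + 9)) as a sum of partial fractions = -9/(136*(x + 9)) + 1/(8*(x + 1)) - 1/(17*(x - 8))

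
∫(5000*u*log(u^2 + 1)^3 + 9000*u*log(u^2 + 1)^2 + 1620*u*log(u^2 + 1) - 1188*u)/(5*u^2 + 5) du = (625*log(u^2 + 1)^3 + 1500*log(u^2 + 1)^2 + 405*log(u^2 + 1) - 594)*log(u^2 + 1)/5 + C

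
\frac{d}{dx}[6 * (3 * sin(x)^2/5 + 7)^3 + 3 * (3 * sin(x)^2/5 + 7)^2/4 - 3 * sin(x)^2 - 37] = 3*(324*sin(x)^4/125 + 1521*sin(x)^2/25 + 355)*sin(x)*cos(x)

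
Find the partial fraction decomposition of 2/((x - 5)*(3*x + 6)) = -2/(21*(x + 2)) + 2/(21*(x - 5))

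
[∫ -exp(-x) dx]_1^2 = -exp(-1) + exp(-2)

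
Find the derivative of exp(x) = exp(x)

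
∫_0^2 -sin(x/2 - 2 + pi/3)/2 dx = -sin(pi/6 + 2) + sin(pi/6 + 1)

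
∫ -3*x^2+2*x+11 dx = -x^3 + x^2 + 11*x + C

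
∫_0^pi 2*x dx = pi^2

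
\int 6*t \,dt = 3*t^2 + C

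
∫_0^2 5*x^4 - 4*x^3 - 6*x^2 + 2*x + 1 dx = 6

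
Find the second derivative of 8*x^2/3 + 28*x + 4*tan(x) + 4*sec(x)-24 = 8*sin(x)/cos(x)^3 + 16/3 - 4/cos(x) + 8/cos(x)^3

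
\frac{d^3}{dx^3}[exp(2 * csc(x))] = 2*(1 + 6/sin(x) - 6/sin(x)^2 - 12/sin(x)^3 - 4*cos(x)^2/sin(x)^4)*exp(2/sin(x))*cos(x)/sin(x)^2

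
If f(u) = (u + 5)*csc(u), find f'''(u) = (u*cos(u)/sin(u) - 6*u*cos(u)/sin(u)^3 - 3 + 5*cos(u)/sin(u) + 6/sin(u)^2 - 30*cos(u)/sin(u)^3)/sin(u)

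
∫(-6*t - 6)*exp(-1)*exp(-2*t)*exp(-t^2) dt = 3*exp(-t^2 - 2*t - 1) + C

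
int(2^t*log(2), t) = 2^t + C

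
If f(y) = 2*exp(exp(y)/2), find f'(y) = exp(y + exp(y)/2)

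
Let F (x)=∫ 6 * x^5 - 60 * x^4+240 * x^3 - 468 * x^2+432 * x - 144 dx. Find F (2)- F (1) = 3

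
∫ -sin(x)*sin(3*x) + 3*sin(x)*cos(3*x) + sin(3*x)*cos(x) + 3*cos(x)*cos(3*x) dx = sqrt(2)*sin(3*x)*sin(x + pi/4) + C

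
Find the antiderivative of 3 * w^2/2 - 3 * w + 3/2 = w^3/2 - 3*w^2/2 + 3*w/2 + C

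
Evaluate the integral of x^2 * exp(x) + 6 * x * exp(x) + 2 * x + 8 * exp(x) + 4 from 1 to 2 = -9*E + 7 + 16*exp(2)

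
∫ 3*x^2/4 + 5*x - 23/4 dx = x^3/4 + 5*x^2/2 - 23*x/4 + C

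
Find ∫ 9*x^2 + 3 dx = 3*x^3 + 3*x + C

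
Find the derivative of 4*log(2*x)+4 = 4/x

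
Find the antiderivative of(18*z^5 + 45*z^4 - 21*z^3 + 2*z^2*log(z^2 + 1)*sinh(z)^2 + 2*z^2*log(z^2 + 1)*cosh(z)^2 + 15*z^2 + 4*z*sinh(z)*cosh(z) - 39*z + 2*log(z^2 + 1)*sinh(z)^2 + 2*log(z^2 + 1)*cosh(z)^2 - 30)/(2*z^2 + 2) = -3*z*(z + 4)*(-3*z^2 + 2*z + 5)/4 + log(z^2 + 1)*sinh(2*z)/2 + C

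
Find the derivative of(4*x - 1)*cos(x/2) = -2*x*sin(x/2) + sin(x/2)/2 + 4*cos(x/2)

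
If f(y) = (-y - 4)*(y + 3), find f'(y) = -2*y - 7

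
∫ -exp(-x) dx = exp(-x) + C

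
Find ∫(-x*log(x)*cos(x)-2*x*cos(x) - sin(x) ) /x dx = (-log(x) - 2)*sin(x) + C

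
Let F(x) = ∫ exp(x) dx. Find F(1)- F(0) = -1 + E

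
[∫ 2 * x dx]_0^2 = 4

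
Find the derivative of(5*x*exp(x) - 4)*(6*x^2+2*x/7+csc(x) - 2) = 30*x^3*exp(x) + 640*x^2*exp(x)/7 - 5*x*exp(x)*cot(x)*csc(x) + 5*x*exp(x)*csc(x) - 50*x*exp(x)/7 - 48*x + 5*exp(x)*csc(x) - 10*exp(x) + 4*cot(x)*csc(x) - 8/7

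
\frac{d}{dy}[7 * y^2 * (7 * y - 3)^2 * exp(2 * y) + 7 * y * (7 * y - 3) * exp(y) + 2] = 686*y^4*exp(2*y) + 784*y^3*exp(2*y) - 756*y^2*exp(2*y) + 49*y^2*exp(y) + 126*y*exp(2*y) + 77*y*exp(y) - 21*exp(y)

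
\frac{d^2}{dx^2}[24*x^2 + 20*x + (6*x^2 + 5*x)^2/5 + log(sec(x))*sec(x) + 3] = 432*x^2/5 + 72*x - log(1/cos(x))/cos(x) + 2*log(1/cos(x))/cos(x)^3 + 58 - 2/cos(x) + 3/cos(x)^3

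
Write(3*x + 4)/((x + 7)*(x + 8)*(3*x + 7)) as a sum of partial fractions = -27/(238*(3*x + 7)) - 20/(17*(x + 8)) + 17/(14*(x + 7))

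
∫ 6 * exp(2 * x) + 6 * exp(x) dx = 3*(exp(x) + 2)*exp(x) + C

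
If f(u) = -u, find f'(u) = -1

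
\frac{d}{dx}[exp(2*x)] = 2*exp(2*x)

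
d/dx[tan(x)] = cos(x)^(-2)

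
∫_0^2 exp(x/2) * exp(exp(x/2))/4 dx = -E/2 + exp(E)/2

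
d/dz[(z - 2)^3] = 3*z^2 - 12*z + 12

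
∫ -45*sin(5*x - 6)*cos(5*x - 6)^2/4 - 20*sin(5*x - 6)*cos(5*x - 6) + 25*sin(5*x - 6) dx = (3*cos(5*x - 6)^2 + 8*cos(5*x - 6) - 20)*cos(5*x - 6)/4 + C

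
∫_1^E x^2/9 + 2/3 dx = -19/27 + exp(3)/27 + 2*E/3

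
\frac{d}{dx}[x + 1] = 1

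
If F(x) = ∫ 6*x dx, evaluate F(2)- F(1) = 9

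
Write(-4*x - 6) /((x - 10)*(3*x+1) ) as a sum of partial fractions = 14/(31*(3*x + 1)) - 46/(31*(x - 10))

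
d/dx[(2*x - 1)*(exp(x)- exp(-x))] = (2*x*exp(2*x) + 2*x + exp(2*x) - 3)*exp(-x)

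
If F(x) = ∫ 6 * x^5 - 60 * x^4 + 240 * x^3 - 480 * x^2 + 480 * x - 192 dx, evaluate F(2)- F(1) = -1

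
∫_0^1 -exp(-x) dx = -1 + exp(-1)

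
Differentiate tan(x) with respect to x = cos(x)^(-2)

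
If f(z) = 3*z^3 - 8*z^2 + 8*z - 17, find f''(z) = 18*z - 16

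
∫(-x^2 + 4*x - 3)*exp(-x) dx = (x - 1)^2*exp(-x) + C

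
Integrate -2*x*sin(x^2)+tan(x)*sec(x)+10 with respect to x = 10*x + cos(x^2) + sec(x) + C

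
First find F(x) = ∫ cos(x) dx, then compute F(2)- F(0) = sin(2)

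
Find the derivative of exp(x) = exp(x)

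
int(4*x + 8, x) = 2*x^2 + 8*x + C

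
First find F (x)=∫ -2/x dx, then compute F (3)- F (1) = -2*log(3)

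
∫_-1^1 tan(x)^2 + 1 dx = 2*tan(1)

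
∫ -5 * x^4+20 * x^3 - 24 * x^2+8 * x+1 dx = -x^5 + 5*x^4 - 8*x^3 + 4*x^2 + x + C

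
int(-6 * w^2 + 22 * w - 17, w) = -2*w^3 + 11*w^2 - 17*w + C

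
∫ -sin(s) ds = cos(s) + C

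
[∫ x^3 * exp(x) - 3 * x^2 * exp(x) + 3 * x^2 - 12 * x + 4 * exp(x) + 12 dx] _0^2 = 16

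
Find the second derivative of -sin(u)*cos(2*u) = (13 - 18*sin(u)^2)*sin(u)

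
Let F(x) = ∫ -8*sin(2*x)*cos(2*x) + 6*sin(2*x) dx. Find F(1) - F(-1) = 0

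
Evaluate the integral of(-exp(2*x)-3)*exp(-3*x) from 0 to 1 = -2 + exp(-3) + exp(-1)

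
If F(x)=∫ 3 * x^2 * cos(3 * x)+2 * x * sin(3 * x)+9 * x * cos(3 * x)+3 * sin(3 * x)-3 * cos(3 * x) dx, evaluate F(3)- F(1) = -3*sin(3) + 17*sin(9)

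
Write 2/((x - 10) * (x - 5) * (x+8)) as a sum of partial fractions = 1/(117*(x + 8)) - 2/(65*(x - 5)) + 1/(45*(x - 10))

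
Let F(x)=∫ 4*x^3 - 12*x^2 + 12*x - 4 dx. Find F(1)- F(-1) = -16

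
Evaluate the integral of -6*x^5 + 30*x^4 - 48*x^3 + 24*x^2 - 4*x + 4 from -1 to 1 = 36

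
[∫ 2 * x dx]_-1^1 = 0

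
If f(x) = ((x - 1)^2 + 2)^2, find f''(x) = 12*x^2 - 24*x + 20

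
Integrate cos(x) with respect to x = sin(x) + C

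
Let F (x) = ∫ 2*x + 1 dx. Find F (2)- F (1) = 4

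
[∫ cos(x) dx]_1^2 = -sin(1) + sin(2)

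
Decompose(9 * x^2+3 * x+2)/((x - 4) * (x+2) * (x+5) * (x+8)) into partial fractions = -277/(108*(x + 8)) + 212/(81*(x + 5)) - 8/(27*(x + 2)) + 79/(324*(x - 4))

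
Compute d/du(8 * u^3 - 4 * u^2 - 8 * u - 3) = 24*u^2 - 8*u - 8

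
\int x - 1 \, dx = x^2/2 - x + C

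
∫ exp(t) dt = exp(t) + C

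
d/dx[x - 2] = 1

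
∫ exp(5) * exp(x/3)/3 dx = exp(x/3 + 5) + C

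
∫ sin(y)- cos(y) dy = -sin(y) - cos(y) + C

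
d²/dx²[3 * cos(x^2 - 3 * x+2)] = -12*x^2*cos(x^2 - 3*x + 2) + 36*x*cos(x^2 - 3*x + 2) - 6*sin(x^2 - 3*x + 2) - 27*cos(x^2 - 3*x + 2)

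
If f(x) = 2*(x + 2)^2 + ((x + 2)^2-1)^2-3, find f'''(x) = 24*x + 48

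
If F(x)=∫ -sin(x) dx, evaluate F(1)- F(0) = -1 + cos(1)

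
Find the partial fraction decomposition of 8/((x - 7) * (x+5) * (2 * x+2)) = 1/(12*(x + 5)) - 1/(8*(x + 1)) + 1/(24*(x - 7))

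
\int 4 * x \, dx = 2*x^2 + C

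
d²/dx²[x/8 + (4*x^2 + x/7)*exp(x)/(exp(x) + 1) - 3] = (-28*x^2*exp(2*x) + 28*x^2*exp(x) + 111*x*exp(2*x) + 113*x*exp(x) + 56*exp(3*x) + 114*exp(2*x) + 58*exp(x))/(7*exp(3*x) + 21*exp(2*x) + 21*exp(x) + 7)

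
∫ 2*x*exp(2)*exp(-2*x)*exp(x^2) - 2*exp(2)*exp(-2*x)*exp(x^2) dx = exp((x - 1)^2 + 1) + C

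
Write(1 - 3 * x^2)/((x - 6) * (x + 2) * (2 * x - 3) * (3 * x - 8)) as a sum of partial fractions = 549/(980*(3*x - 8)) - 46/(441*(2*x - 3)) + 11/(784*(x + 2)) - 107/(720*(x - 6))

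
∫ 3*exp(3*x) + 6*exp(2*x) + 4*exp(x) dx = (exp(x) + 1)^3 + exp(x) + C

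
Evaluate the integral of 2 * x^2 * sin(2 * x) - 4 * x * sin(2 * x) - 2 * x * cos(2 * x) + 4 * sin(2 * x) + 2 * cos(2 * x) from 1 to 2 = cos(2) - 2*cos(4)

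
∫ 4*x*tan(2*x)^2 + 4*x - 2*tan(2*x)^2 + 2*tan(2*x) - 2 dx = (2*x - 1)*tan(2*x) + C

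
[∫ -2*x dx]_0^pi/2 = -pi^2/4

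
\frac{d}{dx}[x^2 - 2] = 2*x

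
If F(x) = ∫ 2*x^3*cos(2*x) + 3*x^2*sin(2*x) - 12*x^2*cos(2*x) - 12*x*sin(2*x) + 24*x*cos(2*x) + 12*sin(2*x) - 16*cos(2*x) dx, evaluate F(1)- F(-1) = -28*sin(2)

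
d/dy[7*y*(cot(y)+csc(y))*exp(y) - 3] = 7*(y/tan(y) + y/sin(y) - y*cos(y)/sin(y)^2 - y/sin(y)^2 + 1/tan(y) + 1/sin(y))*exp(y)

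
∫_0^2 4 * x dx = 8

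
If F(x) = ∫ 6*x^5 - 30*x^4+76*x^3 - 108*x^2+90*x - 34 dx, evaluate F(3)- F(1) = 152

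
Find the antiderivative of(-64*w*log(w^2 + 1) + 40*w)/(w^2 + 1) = 4*(5 - 4*log(w^2 + 1))*log(w^2 + 1) + C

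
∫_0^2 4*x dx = 8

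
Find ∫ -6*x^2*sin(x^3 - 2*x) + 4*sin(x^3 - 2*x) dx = 2*cos(x*(x^2 - 2)) + C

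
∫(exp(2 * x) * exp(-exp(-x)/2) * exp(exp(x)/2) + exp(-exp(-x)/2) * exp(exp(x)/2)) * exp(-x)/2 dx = exp(sinh(x)) + C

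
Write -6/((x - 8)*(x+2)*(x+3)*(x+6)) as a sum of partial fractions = 1/(28*(x + 6)) - 2/(11*(x + 3)) + 3/(20*(x + 2)) - 3/(770*(x - 8))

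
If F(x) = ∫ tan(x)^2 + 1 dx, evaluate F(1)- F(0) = tan(1)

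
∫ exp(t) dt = exp(t) + C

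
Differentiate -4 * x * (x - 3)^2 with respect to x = -12*x^2 + 48*x - 36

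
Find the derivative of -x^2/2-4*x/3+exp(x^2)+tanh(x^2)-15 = 2*x*exp(x^2) - 2*x*tanh(x^2)^2 + x - 4/3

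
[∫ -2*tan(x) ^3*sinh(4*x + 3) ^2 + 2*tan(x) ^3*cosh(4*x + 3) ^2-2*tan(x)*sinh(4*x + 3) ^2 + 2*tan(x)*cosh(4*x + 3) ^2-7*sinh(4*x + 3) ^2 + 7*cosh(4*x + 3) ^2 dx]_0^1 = tan(1)^2 + 7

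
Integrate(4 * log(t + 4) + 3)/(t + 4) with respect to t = (2*log(t + 4) + 3)*log(t + 4) + C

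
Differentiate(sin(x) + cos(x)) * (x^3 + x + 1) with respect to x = -x^3*sin(x) + x^3*cos(x) + 3*x^2*sin(x) + 3*x^2*cos(x) - x*sin(x) + x*cos(x) + 2*cos(x)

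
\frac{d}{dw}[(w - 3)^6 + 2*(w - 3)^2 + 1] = 6*w^5 - 90*w^4 + 540*w^3 - 1620*w^2 + 2434*w - 1470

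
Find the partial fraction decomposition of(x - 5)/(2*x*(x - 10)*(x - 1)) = 2/(9*(x - 1)) + 1/(36*(x - 10)) - 1/(4*x)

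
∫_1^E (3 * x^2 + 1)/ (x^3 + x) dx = -log(6) + log(3*E + 3*exp(3))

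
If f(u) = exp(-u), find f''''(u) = exp(-u)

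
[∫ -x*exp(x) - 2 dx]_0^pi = (1 - pi)*(2 + exp(pi)) - 3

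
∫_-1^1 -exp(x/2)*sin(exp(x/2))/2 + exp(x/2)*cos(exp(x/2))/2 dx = sqrt(2)*(-sin(exp(-1/2) + pi/4) + sin(pi/4 + exp(1/2)))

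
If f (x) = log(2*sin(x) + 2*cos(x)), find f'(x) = 1/tan(x + pi/4)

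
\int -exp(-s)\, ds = exp(-s) + C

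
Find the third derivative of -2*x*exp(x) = -2*x*exp(x) - 6*exp(x)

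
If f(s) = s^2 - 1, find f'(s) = 2*s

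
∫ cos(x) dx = sin(x) + C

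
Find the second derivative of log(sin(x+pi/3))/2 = -1/(2*sin(x + pi/3)^2)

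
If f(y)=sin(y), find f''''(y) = sin(y)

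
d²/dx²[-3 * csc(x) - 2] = 3/sin(x) - 6/sin(x)^3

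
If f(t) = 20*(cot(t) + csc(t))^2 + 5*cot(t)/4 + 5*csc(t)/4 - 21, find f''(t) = 5*(-1/4 - 8*cos(t)/sin(t) - 32/sin(t) + cos(t)/(2*sin(t)^2) + 1/(2*sin(t)^2) + 48*cos(t)/sin(t)^3 + 48/sin(t)^3)/sin(t)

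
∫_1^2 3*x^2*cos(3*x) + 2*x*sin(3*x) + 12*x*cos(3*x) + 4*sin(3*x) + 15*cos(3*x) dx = 17*sin(6) - 10*sin(3)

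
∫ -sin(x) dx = cos(x) + C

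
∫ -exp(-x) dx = exp(-x) + C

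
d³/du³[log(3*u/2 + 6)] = 2/(u^3 + 12*u^2 + 48*u + 64)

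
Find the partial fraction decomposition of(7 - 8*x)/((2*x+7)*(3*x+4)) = 53/(13*(3*x + 4)) - 70/(13*(2*x + 7))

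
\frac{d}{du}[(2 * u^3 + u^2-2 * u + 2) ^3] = 72*u^8 + 96*u^7 - 126*u^6 + 6*u^5 + 210*u^4 - 120*u^3 - 24*u^2 + 72*u - 24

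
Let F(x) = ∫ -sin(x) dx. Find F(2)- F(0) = -1 + cos(2)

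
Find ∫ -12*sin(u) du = 12*cos(u) + C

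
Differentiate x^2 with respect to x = 2*x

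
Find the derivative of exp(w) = exp(w)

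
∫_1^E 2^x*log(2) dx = -2 + 2^E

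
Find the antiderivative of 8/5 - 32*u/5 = -16*u^2/5 + 8*u/5 + C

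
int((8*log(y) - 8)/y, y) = 4*(log(y) - 1)^2 + C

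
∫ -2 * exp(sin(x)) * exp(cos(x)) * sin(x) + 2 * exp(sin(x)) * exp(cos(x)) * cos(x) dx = 2*exp(sqrt(2)*sin(x + pi/4)) + C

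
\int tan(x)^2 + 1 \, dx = tan(x) + C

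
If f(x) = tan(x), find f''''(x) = 24*tan(x)^5 + 40*tan(x)^3 + 16*tan(x)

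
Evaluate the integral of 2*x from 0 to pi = pi^2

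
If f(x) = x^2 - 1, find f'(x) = 2*x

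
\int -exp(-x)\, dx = exp(-x) + C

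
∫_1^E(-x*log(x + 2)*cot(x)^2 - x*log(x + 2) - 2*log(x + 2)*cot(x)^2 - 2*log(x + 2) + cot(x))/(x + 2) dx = log(2 + E)*cot(E) - log(3)*cot(1)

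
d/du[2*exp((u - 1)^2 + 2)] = 4*u*exp(u^2 - 2*u + 3) - 4*exp(u^2 - 2*u + 3)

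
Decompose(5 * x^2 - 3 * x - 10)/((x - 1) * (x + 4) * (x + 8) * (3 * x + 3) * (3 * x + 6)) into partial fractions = 167/(6804*(x + 8)) - 41/(540*(x + 4)) + 4/(81*(x + 2)) + 1/(189*(x + 1)) - 4/(1215*(x - 1))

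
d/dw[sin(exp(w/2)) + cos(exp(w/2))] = sqrt(2)*exp(w/2)*cos(exp(w/2) + pi/4)/2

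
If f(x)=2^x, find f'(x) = 2^x*log(2)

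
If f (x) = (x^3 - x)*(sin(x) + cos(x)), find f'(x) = sqrt(2)*(x^3*cos(x + pi/4) + 3*x^2*sin(x + pi/4) - x*cos(x + pi/4) - sin(x + pi/4))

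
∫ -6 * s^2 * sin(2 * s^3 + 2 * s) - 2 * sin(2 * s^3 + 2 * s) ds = cos(2*s*(s^2 + 1)) + C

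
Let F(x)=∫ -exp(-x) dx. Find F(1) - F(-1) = -E + exp(-1)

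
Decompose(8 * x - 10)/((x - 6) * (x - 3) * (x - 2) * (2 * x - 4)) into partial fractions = 31/(16*(x - 2)) + 3/(4*(x - 2)^2) - 7/(3*(x - 3)) + 19/(48*(x - 6))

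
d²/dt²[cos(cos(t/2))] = -sin(t/2)^2*cos(cos(t/2))/4 + sin(cos(t/2))*cos(t/2)/4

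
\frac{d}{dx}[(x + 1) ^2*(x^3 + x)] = 5*x^4 + 8*x^3 + 6*x^2 + 4*x + 1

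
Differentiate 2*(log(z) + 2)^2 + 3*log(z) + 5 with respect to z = (4*log(z) + 11)/z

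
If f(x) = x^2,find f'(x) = 2*x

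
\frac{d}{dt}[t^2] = 2*t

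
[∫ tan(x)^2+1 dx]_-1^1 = 2*tan(1)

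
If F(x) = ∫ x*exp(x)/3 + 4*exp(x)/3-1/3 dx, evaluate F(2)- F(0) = -5/3 + 5*exp(2)/3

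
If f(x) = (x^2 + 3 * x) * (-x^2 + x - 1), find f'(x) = -4*x^3 - 6*x^2 + 4*x - 3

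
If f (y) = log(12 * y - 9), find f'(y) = 4/(4*y - 3)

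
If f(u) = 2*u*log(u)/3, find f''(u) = 2/(3*u)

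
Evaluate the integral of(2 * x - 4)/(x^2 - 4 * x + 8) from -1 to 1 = -log(13) + log(5)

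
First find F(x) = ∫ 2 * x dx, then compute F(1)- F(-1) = 0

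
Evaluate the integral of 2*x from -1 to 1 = 0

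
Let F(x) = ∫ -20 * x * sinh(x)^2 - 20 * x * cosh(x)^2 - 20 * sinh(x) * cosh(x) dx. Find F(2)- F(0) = -20*sinh(4)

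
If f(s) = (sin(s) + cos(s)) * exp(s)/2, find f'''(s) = -2*exp(s)*sin(s)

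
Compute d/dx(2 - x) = -1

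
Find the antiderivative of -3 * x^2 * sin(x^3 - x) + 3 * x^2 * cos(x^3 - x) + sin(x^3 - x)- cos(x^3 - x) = sqrt(2)*cos(-x^3 + x + pi/4) + C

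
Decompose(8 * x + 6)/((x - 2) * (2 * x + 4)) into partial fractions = 5/(4*(x + 2)) + 11/(4*(x - 2))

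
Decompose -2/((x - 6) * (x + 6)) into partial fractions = 1/(6*(x + 6)) - 1/(6*(x - 6))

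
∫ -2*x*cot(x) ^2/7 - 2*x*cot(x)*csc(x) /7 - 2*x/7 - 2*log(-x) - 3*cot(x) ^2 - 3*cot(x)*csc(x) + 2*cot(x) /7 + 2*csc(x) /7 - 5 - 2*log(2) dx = -2*x*log(-2*x) + (2*x/7 + 3)*(cot(x) + csc(x)) + C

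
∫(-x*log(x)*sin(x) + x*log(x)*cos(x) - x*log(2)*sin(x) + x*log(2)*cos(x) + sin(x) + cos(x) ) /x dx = sqrt(2)*log(2*x)*sin(x + pi/4) + C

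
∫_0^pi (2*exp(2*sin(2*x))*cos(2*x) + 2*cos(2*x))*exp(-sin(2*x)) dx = 0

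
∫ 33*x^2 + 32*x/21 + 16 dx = 11*x^3 + 16*x^2/21 + 16*x + C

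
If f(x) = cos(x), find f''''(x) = cos(x)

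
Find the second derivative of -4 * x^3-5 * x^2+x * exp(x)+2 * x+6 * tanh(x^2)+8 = -48*x^2*sinh(x^2)/cosh(x^2)^3 + x*exp(x) - 24*x + 2*exp(x) - 10 + 12/cosh(x^2)^2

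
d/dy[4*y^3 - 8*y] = 12*y^2 - 8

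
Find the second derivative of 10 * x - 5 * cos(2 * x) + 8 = 20*cos(2*x)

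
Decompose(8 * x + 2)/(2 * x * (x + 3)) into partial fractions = 11/(3*(x + 3)) + 1/(3*x)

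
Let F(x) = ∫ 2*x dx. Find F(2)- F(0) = 4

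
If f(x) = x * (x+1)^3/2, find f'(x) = 2*x^3 + 9*x^2/2 + 3*x + 1/2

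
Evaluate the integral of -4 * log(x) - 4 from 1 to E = -4*E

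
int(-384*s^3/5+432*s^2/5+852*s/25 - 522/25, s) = -96*s^4/5 + 144*s^3/5 + 426*s^2/25 - 522*s/25 + C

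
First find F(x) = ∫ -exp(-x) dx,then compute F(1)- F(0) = -1 + exp(-1)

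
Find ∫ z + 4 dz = z^2/2 + 4*z + C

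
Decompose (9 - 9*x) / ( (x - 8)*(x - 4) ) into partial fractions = 27/(4*(x - 4)) - 63/(4*(x - 8))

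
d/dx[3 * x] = 3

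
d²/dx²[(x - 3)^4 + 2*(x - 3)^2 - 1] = 12*x^2 - 72*x + 112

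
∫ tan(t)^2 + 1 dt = tan(t) + C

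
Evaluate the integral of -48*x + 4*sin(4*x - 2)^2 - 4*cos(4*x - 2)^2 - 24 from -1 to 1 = -48 - sin(12)/2 - sin(4)/2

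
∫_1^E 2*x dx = -1 + exp(2)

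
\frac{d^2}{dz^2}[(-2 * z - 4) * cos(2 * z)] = 8*z*cos(2*z) + 8*sin(2*z) + 16*cos(2*z)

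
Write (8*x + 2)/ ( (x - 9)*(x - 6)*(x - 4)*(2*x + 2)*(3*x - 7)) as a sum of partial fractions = -837/(11000*(3*x - 7)) - 3/(3500*(x + 1)) + 17/(250*(x - 4)) - 25/(462*(x - 6)) + 37/(3000*(x - 9))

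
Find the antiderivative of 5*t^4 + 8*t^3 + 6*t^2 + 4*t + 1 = t^5 + 2*t^4 + 2*t^3 + 2*t^2 + t + C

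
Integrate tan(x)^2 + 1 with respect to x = tan(x) + C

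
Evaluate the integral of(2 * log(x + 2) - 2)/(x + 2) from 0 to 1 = -(-1 + log(2))^2 + (-1 + log(3))^2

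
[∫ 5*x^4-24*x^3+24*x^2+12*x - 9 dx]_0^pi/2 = (-3 + pi/2)^2*(-pi/2 + pi^3/8)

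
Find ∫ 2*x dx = x^2 + C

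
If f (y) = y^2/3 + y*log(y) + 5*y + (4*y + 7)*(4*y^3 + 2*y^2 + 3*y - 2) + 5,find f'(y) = 64*y^3 + 108*y^2 + 158*y/3 + log(y) + 19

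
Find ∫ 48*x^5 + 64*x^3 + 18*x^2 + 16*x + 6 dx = 8*x^6 + 16*x^4 + 6*x^3 + 8*x^2 + 6*x + C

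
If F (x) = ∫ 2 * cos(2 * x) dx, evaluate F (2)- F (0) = sin(4)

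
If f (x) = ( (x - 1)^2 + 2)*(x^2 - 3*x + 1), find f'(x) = 4*x^3 - 15*x^2 + 20*x - 11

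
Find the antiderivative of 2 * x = x^2 + C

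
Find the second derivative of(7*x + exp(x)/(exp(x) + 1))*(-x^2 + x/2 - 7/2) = (2*x^2*exp(2*x) - 2*x^2*exp(x) - 84*x*exp(3*x) - 261*x*exp(2*x) - 259*x*exp(x) - 84*x + 10*exp(3*x) + 43*exp(2*x) + 33*exp(x) + 14)/(2*exp(3*x) + 6*exp(2*x) + 6*exp(x) + 2)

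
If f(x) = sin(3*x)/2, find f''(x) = -9*sin(3*x)/2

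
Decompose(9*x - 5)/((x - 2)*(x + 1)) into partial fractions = 14/(3*(x + 1)) + 13/(3*(x - 2))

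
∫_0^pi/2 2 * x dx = pi^2/4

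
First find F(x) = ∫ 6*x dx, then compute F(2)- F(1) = 9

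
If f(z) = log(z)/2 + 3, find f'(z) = 1/(2*z)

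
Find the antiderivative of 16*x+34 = 8*x^2 + 34*x + C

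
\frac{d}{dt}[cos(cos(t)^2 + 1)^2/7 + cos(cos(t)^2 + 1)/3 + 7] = 2*(7*sin(cos(t)^2 + 1) + 3*sin(2*cos(t)^2 + 2))*sin(t)*cos(t)/21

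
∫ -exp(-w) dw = exp(-w) + C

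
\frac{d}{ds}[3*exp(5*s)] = 15*exp(5*s)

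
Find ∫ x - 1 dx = x^2/2 - x + C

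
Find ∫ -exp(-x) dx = exp(-x) + C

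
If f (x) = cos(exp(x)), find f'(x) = -exp(x)*sin(exp(x))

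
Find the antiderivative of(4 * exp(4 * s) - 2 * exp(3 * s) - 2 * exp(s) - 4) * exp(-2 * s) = 8*sinh(s)^2 - 4*sinh(s) + C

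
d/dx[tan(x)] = cos(x)^(-2)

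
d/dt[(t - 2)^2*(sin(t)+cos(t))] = -t^2*sin(t) + t^2*cos(t) + 6*t*sin(t) - 2*t*cos(t) - 8*sin(t)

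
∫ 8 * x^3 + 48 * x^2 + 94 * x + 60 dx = 2*x^4 + 16*x^3 + 47*x^2 + 60*x + C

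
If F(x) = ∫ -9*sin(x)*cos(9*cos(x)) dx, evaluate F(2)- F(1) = sin(9*cos(2)) - sin(9*cos(1))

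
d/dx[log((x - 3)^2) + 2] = 2/(x - 3)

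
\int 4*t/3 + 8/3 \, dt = 2*t^2/3 + 8*t/3 + C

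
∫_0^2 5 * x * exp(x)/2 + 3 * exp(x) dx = -1/2 + 11*exp(2)/2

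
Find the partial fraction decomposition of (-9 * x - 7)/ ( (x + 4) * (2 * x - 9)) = -95/(17*(2*x - 9)) - 29/(17*(x + 4))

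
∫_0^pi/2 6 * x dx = 3*pi^2/4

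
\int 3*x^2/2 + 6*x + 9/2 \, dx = x^3/2 + 3*x^2 + 9*x/2 + C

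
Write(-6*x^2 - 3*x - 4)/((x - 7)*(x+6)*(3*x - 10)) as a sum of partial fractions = 33/(14*(3*x - 10)) - 101/(182*(x + 6)) - 29/(13*(x - 7))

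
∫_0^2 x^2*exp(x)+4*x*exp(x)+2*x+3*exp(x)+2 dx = 7 + 9*exp(2)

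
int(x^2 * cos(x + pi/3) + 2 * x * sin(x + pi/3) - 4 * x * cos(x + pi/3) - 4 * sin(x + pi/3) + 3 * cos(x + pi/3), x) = ((x - 2)^2 - 1)*sin(x + pi/3) + C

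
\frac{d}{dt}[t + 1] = 1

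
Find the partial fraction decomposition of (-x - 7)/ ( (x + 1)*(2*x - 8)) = 3/(5*(x + 1)) - 11/(10*(x - 4))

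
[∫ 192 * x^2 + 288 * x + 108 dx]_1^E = -343 + (3 + 4*E)^3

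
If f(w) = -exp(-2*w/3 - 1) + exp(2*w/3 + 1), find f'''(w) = (8*exp(4*w/3 + 2) + 8)*exp(-2*w/3 - 1)/27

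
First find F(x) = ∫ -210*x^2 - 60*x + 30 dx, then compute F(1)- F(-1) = -80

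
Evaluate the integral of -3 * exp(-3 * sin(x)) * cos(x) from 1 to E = -exp(-3*sin(1)) + exp(-3*sin(E))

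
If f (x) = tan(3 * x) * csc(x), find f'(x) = (3/cos(3*x)^2 - cos(x)*tan(3*x)/sin(x))/sin(x)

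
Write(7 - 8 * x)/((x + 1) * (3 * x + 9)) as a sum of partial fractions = -31/(6*(x + 3)) + 5/(2*(x + 1))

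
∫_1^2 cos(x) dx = -sin(1) + sin(2)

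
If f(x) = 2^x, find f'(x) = 2^x*log(2)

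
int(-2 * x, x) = -x^2 + C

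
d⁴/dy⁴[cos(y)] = cos(y)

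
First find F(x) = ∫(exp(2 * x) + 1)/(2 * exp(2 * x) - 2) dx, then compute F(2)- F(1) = -log(E - exp(-1))/2 + log(-exp(-2) + exp(2))/2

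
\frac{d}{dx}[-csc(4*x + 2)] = 4*cot(4*x + 2)*csc(4*x + 2)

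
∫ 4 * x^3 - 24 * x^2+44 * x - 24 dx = x^4 - 8*x^3 + 22*x^2 - 24*x + C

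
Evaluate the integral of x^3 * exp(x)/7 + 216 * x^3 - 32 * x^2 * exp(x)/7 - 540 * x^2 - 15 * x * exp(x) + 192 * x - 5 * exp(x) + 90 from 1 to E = (-5*E - 5 + exp(2)/7)*exp(1 + E) - 84 - 141*E/7 + 18*exp(2) + 6*(-5*E - 2 + 3*exp(2))^2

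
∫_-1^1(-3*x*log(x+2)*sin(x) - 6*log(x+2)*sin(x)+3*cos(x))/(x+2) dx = 3*log(3)*cos(1)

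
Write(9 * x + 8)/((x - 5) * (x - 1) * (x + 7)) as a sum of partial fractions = -55/(96*(x + 7)) - 17/(32*(x - 1)) + 53/(48*(x - 5))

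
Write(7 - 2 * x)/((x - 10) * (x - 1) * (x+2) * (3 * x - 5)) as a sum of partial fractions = -9/(50*(3*x - 5)) - 1/(36*(x + 2)) + 5/(54*(x - 1)) - 13/(2700*(x - 10))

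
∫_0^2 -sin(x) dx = -1 + cos(2)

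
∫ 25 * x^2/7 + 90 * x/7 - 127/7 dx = 25*x^3/21 + 45*x^2/7 - 127*x/7 + C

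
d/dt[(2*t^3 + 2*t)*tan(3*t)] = 6*t^3/cos(3*t)^2 + 6*t^2*tan(3*t) + 6*t/cos(3*t)^2 + 2*tan(3*t)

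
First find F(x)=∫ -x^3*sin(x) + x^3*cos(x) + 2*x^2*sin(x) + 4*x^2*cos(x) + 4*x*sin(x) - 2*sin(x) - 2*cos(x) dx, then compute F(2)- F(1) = 8*cos(2) + 8*sin(2)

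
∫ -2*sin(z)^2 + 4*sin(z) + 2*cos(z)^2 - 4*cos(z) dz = (sqrt(2)*sin(z + pi/4) - 2)^2 + C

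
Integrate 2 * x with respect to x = x^2 + C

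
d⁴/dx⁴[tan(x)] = 24*tan(x)^5 + 40*tan(x)^3 + 16*tan(x)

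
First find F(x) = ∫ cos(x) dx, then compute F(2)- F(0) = sin(2)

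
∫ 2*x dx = x^2 + C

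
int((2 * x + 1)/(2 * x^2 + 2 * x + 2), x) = log(2*x^2 + 2*x + 2)/2 + C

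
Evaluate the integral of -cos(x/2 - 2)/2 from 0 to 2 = -sin(2) + sin(1)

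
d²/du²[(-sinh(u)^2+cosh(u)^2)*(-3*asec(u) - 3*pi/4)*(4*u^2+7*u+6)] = -(24*u^5*sqrt(1 - 1/u^2)*asec(u) + 6*pi*u^5*sqrt(1 - 1/u^2) + 24*u^4 - 24*u^3*sqrt(1 - 1/u^2)*asec(u) - 6*pi*u^3*sqrt(1 - 1/u^2) - 72*u^2 - 21*u + 18)/(u^5*sqrt(1 - 1/u^2) - u^3*sqrt(1 - 1/u^2))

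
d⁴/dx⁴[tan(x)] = 24*tan(x)^5 + 40*tan(x)^3 + 16*tan(x)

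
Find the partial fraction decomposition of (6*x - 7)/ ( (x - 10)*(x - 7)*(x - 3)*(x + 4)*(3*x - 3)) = -31/(16170*(x + 4)) + 1/(1620*(x - 1)) + 11/(1176*(x - 3)) - 35/(2376*(x - 7)) + 53/(7938*(x - 10))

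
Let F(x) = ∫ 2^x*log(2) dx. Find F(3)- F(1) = 6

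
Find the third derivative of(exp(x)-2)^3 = 27*exp(3*x) - 48*exp(2*x) + 12*exp(x)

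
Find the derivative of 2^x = 2^x*log(2)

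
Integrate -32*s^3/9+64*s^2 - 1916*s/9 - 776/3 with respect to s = -8*s^4/9 + 64*s^3/3 - 958*s^2/9 - 776*s/3 + C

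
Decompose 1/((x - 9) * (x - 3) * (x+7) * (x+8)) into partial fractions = -1/(187*(x + 8)) + 1/(160*(x + 7)) - 1/(660*(x - 3)) + 1/(1632*(x - 9))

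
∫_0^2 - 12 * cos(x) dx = -12*sin(2)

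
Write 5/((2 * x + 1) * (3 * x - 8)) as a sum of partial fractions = 15/(19*(3*x - 8)) - 10/(19*(2*x + 1))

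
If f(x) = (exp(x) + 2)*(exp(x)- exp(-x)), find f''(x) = (4*exp(3*x) + 2*exp(2*x) - 2)*exp(-x)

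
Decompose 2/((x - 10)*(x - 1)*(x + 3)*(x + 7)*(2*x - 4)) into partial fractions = 1/(4896*(x + 7)) - 1/(1040*(x + 3)) + 1/(288*(x - 1)) - 1/(360*(x - 2)) + 1/(15912*(x - 10))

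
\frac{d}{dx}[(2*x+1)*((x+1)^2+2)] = 6*x^2 + 10*x + 8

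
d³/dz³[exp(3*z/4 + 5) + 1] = 27*exp(3*z/4 + 5)/64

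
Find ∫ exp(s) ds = exp(s) + C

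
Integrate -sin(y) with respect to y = cos(y) + C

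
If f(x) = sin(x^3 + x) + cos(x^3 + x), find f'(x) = sqrt(2)*(3*x^2 + 1)*cos(x^3 + x + pi/4)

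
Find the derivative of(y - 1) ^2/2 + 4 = y - 1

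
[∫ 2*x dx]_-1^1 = 0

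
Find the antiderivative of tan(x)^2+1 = tan(x) + C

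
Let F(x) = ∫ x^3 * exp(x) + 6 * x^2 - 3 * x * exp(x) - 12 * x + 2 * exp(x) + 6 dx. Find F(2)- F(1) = 2 + exp(2)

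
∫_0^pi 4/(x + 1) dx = 4*log(1 + pi)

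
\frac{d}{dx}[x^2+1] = 2*x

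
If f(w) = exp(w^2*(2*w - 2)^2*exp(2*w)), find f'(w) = 8*w^4*exp(4*w^4*exp(2*w) - 8*w^3*exp(2*w) + 4*w^2*exp(2*w) + 2*w) - 16*w^2*exp(4*w^4*exp(2*w) - 8*w^3*exp(2*w) + 4*w^2*exp(2*w) + 2*w) + 8*w*exp(4*w^4*exp(2*w) - 8*w^3*exp(2*w) + 4*w^2*exp(2*w) + 2*w)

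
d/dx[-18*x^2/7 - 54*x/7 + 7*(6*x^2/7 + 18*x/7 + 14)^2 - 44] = 144*x^3/7 + 648*x^2/7 + 2964*x/7 + 3474/7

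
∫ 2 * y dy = y^2 + C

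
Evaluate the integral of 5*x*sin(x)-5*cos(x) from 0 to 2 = -10*cos(2)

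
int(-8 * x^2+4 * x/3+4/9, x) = -8*x^3/3 + 2*x^2/3 + 4*x/9 + C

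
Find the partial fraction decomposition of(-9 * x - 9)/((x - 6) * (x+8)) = -9/(2*(x + 8)) - 9/(2*(x - 6))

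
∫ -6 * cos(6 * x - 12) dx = -sin(6*x - 12) + C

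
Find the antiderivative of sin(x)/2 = -cos(x)/2 + C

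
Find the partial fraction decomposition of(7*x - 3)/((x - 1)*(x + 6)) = 45/(7*(x + 6)) + 4/(7*(x - 1))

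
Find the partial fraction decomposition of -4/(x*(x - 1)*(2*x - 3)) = -16/(3*(2*x - 3)) + 4/(x - 1) - 4/(3*x)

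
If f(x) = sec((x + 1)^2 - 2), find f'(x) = 2*x*tan(x^2 + 2*x - 1)*sec(x^2 + 2*x - 1) + 2*tan(x^2 + 2*x - 1)*sec(x^2 + 2*x - 1)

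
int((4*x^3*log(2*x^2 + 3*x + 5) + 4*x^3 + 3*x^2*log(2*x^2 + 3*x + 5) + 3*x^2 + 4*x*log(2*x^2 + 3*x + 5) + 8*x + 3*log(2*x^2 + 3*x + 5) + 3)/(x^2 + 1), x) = (2*x^2 + 3*x + 5)*log(2*x^2 + 3*x + 5) + 2*log(x^2 + 1) + C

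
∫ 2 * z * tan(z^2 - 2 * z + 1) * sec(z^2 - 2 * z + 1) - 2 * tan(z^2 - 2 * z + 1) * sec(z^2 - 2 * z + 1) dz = sec((z - 1)^2) + C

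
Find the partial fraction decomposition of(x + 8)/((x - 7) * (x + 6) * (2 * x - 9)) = -10/(21*(2*x - 9)) + 2/(273*(x + 6)) + 3/(13*(x - 7))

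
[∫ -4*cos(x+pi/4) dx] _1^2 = -4*sin(pi/4 + 2) + 4*sin(pi/4 + 1)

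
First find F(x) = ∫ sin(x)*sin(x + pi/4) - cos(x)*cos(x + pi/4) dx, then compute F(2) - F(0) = -sin(2)*cos(pi/4 + 2)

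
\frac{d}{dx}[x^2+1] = 2*x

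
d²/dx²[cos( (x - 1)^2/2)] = -x^2*cos(x^2/2 - x + 1/2) + 2*x*cos(x^2/2 - x + 1/2) - sin(x^2/2 - x + 1/2) - cos(x^2/2 - x + 1/2)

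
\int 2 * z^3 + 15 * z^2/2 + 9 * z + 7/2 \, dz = z^4/2 + 5*z^3/2 + 9*z^2/2 + 7*z/2 + C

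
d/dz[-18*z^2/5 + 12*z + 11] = 12 - 36*z/5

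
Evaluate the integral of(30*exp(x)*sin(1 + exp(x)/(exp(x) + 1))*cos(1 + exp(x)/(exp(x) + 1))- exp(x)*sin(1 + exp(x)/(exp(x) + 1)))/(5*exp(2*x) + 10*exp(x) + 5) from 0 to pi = -3*cos(exp(pi)/(1 + exp(pi)) + 1)^2 + cos(exp(pi)/(1 + exp(pi)) + 1)/5 - cos(3/2)/5 + 3*cos(3/2)^2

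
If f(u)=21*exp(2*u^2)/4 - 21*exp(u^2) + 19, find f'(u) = 21*u*exp(2*u^2) - 42*u*exp(u^2)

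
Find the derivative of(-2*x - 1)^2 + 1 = 8*x + 4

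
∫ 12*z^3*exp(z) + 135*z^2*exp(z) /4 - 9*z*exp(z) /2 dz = z^2*(12*z - 9/4)*exp(z) + C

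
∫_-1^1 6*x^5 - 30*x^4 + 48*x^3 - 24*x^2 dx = -28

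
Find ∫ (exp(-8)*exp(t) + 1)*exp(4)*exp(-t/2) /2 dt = 2*sinh(t/2 - 4) + C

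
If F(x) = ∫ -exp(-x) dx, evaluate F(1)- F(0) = -1 + exp(-1)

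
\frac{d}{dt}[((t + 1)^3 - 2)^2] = 6*t^5 + 30*t^4 + 60*t^3 + 48*t^2 + 6*t - 6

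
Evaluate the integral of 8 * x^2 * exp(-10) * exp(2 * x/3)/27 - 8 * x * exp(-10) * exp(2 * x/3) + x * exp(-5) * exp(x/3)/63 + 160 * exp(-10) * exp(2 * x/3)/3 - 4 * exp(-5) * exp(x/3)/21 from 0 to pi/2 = (-5 + pi/6)*exp(-5 + pi/6)/7 - 100*exp(-10) + 5*exp(-5)/7 + 4*(-5 + pi/6)^2*exp(-10 + pi/3)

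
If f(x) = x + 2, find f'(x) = 1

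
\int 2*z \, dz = z^2 + C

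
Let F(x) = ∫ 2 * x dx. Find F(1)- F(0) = 1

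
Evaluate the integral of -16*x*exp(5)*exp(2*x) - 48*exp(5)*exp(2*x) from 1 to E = -4*(5 + 2*E)*exp(5 + 2*E) + 28*exp(7)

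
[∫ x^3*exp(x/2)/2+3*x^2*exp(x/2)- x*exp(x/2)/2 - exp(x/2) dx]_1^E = (-E + exp(3))*exp(E/2)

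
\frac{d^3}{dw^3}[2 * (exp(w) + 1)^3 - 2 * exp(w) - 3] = 54*exp(3*w) + 48*exp(2*w) + 4*exp(w)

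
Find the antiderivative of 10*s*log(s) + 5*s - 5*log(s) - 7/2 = s*(10*(s - 1)*log(s) + 3)/2 + C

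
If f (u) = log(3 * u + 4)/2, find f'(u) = 3/(6*u + 8)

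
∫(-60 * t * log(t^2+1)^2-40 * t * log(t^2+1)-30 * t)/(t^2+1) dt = 5*(-2*log(t^2 + 1)^2 - 2*log(t^2 + 1) - 3)*log(t^2 + 1) + C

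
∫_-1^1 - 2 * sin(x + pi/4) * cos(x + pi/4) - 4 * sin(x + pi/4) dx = -4*sqrt(2)*sin(1) - sin(2)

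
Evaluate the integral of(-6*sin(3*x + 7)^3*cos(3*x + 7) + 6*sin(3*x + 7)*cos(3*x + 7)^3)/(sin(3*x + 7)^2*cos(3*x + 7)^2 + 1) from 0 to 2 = -log(9 - cos(28)) + log(9 - cos(52))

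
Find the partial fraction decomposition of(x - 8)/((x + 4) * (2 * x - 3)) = -13/(11*(2*x - 3)) + 12/(11*(x + 4))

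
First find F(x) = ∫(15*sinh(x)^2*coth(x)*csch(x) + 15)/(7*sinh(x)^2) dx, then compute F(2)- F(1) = -15*coth(2)/7 - 15*csch(2)/7 + 15*csch(1)/7 + 15*coth(1)/7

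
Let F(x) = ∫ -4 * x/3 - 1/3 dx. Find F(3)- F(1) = -6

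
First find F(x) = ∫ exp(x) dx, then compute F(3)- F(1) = -E + exp(3)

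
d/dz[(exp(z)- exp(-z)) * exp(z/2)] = (3*exp(5*z/2) + exp(z/2))*exp(-z)/2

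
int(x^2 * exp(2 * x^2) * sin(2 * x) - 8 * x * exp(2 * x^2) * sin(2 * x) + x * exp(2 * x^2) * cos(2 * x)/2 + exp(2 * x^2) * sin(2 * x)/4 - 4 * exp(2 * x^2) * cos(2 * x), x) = (x - 8)*exp(2*x^2)*sin(2*x)/4 + C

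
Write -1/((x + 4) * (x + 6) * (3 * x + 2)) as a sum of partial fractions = -9/(160*(3*x + 2)) - 1/(32*(x + 6)) + 1/(20*(x + 4))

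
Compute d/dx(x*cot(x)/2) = -x/(2*sin(x)^2) + 1/(2*tan(x))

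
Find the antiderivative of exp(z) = exp(z) + C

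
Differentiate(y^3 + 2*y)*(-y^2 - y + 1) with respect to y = -5*y^4 - 4*y^3 - 3*y^2 - 4*y + 2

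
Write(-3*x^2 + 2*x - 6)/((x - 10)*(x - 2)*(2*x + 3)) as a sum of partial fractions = -9/(23*(2*x + 3)) + 1/(4*(x - 2)) - 143/(92*(x - 10))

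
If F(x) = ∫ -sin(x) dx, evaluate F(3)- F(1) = cos(3) - cos(1)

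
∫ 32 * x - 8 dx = 16*x^2 - 8*x + C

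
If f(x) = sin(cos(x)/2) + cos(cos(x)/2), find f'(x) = -sqrt(2)*sin(x)*cos(cos(x)/2 + pi/4)/2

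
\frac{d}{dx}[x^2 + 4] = 2*x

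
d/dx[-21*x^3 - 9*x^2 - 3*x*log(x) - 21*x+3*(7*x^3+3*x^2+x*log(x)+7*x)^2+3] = 882*x^5 + 630*x^4 + 168*x^3*log(x) + 1326*x^3 + 54*x^2*log(x) + 333*x^2 + 6*x*log(x)^2 + 90*x*log(x) + 318*x - 3*log(x) - 24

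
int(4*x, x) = 2*x^2 + C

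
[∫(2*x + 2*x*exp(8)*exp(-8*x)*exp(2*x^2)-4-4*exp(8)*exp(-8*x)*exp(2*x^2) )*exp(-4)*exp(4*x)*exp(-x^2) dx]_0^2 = -exp(4) + exp(-4)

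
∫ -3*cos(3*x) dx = -sin(3*x) + C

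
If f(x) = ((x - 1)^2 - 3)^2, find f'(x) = 4*x^3 - 12*x^2 + 8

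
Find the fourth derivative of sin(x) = sin(x)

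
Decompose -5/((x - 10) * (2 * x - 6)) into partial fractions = 5/(14*(x - 3)) - 5/(14*(x - 10))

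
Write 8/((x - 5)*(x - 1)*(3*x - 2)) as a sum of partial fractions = 72/(13*(3*x - 2)) - 2/(x - 1) + 2/(13*(x - 5))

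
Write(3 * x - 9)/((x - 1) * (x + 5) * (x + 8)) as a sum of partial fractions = -11/(9*(x + 8)) + 4/(3*(x + 5)) - 1/(9*(x - 1))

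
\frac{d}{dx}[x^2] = 2*x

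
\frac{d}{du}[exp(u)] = exp(u)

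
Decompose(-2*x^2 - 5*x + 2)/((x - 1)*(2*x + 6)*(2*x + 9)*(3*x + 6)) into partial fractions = 64/(495*(2*x + 9)) - 1/(72*(x + 3)) - 2/(45*(x + 2)) - 5/(792*(x - 1))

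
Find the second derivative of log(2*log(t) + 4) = (-log(t) - 3)/(t^2*log(t)^2 + 4*t^2*log(t) + 4*t^2)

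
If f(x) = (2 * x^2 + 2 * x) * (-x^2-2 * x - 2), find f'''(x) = -48*x - 36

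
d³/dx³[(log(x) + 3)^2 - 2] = (4*log(x) + 6)/x^3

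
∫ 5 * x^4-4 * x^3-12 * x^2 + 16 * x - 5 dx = x^5 - x^4 - 4*x^3 + 8*x^2 - 5*x + C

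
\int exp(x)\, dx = exp(x) + C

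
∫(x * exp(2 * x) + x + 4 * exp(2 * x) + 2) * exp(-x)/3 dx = 2*(x + 3)*sinh(x)/3 + C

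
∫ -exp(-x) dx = exp(-x) + C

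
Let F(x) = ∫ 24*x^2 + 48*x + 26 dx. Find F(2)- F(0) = 212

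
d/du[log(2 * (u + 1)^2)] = 2/(u + 1)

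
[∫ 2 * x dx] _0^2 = 4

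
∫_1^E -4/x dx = -4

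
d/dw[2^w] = 2^w*log(2)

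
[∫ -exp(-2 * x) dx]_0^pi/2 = -1/2 + exp(-pi)/2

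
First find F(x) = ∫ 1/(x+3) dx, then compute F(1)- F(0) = -log(3) + 2*log(2)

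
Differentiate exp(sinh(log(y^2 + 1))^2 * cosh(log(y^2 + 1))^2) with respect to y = y*exp(cosh(2*log(y^2 + 1))/2 - 1/2)*exp((cosh(2*log(y^2 + 1)) - 1)^2/4)*sinh(4*log(y^2 + 1))/(y^2 + 1)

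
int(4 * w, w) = 2*w^2 + C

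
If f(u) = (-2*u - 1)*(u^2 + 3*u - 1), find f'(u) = -6*u^2 - 14*u - 1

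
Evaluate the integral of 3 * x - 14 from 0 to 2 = -22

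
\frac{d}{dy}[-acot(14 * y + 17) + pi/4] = 7/(98*y^2 + 238*y + 145)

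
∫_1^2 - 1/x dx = -log(2)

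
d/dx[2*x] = 2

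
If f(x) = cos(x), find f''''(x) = cos(x)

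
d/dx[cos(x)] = -sin(x)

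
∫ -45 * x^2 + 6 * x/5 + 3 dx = -15*x^3 + 3*x^2/5 + 3*x + C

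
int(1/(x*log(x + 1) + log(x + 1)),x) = log(log(x + 1)) + C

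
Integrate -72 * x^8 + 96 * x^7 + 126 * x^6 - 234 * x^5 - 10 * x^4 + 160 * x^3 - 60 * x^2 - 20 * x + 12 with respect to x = -8*x^9 + 12*x^8 + 18*x^7 - 39*x^6 - 2*x^5 + 40*x^4 - 20*x^3 - 10*x^2 + 12*x + C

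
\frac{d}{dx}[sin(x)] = cos(x)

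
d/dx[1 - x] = -1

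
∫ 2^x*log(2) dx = 2^x + C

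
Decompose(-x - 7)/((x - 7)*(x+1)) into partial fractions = 3/(4*(x + 1)) - 7/(4*(x - 7))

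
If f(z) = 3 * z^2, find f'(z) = 6*z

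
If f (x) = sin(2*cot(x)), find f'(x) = -2*cos(2/tan(x))/sin(x)^2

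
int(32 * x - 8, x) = 16*x^2 - 8*x + C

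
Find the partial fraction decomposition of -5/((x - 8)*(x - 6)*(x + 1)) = -5/(63*(x + 1)) + 5/(14*(x - 6)) - 5/(18*(x - 8))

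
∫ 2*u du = u^2 + C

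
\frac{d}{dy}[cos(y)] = -sin(y)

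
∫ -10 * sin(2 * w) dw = 5*cos(2*w) + C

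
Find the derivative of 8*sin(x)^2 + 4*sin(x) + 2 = 4*(4*sin(x) + 1)*cos(x)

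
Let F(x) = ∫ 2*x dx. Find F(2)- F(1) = 3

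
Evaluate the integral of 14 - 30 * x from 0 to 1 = -1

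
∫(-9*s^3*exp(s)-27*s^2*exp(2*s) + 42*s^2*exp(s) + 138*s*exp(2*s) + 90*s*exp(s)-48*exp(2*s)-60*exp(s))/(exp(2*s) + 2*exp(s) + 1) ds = 3*(s - 1)*(-3*s^2 + 20*s + 4)*exp(s)/(exp(s) + 1) + C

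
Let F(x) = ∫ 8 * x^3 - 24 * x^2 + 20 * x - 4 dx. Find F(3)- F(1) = 24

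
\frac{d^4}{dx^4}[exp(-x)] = exp(-x)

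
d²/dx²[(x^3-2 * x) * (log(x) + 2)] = (6*x^2*log(x) + 17*x^2 - 2)/x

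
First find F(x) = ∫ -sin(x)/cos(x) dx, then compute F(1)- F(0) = log(cos(1))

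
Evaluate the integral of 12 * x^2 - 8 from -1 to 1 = -8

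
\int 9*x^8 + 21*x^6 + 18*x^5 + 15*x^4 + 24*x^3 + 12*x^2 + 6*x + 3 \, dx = x^9 + 3*x^7 + 3*x^6 + 3*x^5 + 6*x^4 + 4*x^3 + 3*x^2 + 3*x + C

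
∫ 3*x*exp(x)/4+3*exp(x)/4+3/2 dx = 3*x*(exp(x) + 2)/4 + C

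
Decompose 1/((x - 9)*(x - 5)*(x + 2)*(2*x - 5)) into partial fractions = 8/(585*(2*x - 5)) - 1/(693*(x + 2)) - 1/(140*(x - 5)) + 1/(572*(x - 9))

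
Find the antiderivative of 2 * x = x^2 + C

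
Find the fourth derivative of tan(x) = 24*tan(x)^5 + 40*tan(x)^3 + 16*tan(x)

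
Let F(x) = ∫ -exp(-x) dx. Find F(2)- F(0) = -1 + exp(-2)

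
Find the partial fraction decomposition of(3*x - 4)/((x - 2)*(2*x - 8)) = -1/(2*(x - 2)) + 2/(x - 4)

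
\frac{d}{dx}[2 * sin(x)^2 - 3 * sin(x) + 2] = (4*sin(x) - 3)*cos(x)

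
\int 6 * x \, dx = 3*x^2 + C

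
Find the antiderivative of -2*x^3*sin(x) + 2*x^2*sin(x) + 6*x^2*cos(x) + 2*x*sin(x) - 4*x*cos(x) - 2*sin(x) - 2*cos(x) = 2*(x^3 - x^2 - x + 1)*cos(x) + C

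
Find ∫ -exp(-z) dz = exp(-z) + C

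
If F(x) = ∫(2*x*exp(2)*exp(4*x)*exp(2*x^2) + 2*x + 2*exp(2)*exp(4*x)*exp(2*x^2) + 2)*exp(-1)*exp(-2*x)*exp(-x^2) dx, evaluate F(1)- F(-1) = -exp(-4) + exp(4)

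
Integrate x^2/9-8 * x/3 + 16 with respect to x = x^3/27 - 4*x^2/3 + 16*x + C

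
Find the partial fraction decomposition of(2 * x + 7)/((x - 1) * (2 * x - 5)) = 8/(2*x - 5) - 3/(x - 1)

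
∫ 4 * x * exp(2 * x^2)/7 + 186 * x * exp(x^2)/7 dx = (exp(x^2) + 93)*exp(x^2)/7 + C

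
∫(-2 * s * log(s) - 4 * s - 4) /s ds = -2*(s + 2)*(log(s) + 1) + C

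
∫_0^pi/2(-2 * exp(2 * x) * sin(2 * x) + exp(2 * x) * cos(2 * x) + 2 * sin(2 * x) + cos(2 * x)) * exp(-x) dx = -exp(pi/2) + exp(-pi/2)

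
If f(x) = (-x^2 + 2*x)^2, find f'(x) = 4*x^3 - 12*x^2 + 8*x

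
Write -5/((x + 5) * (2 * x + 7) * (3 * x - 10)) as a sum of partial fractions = -9/(205*(3*x - 10)) + 20/(123*(2*x + 7)) - 1/(15*(x + 5))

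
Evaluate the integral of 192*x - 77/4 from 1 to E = -307/4 - 77*E/4 + 96*exp(2)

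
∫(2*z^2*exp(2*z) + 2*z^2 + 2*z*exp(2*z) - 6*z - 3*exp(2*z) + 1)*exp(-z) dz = -2*(-2*z^2 + 2*z + 1)*sinh(z) + C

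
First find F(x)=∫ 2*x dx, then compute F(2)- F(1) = 3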